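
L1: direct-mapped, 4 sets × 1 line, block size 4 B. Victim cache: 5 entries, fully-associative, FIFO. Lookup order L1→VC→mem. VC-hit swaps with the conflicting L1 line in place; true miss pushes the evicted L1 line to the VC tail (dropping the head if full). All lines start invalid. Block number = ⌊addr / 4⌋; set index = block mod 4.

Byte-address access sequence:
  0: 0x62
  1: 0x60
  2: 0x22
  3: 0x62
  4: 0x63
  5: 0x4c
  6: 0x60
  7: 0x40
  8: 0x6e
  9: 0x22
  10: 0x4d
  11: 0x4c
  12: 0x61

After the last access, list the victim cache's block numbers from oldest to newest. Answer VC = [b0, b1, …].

VC = [16, 8, 27]

  [0] addr=0x62 blk=24 s=0: MISS | VC []
  [1] addr=0x60 blk=24 s=0: L1-HIT | VC []
  [2] addr=0x22 blk=8 s=0: MISS | VC [24]
  [3] addr=0x62 blk=24 s=0: VC-HIT | VC [8]
  [4] addr=0x63 blk=24 s=0: L1-HIT | VC [8]
  [5] addr=0x4c blk=19 s=3: MISS | VC [8]
  [6] addr=0x60 blk=24 s=0: L1-HIT | VC [8]
  [7] addr=0x40 blk=16 s=0: MISS | VC [8, 24]
  [8] addr=0x6e blk=27 s=3: MISS | VC [8, 24, 19]
  [9] addr=0x22 blk=8 s=0: VC-HIT | VC [16, 24, 19]
  [10] addr=0x4d blk=19 s=3: VC-HIT | VC [16, 24, 27]
  [11] addr=0x4c blk=19 s=3: L1-HIT | VC [16, 24, 27]
  [12] addr=0x61 blk=24 s=0: VC-HIT | VC [16, 8, 27]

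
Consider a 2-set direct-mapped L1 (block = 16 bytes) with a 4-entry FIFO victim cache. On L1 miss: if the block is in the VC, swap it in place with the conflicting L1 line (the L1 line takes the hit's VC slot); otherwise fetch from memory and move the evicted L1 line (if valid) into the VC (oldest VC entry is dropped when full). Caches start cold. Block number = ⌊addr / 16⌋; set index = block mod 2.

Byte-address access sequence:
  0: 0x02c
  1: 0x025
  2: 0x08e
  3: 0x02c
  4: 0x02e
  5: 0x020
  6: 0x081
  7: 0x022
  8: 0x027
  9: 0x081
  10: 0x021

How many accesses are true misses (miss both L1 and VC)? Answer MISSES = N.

0: 0x2c (blk 2, set 0) → MISS  vc=[]
1: 0x25 (blk 2, set 0) → L1-HIT  vc=[]
2: 0x8e (blk 8, set 0) → MISS  vc=[2]
3: 0x2c (blk 2, set 0) → VC-HIT  vc=[8]
4: 0x2e (blk 2, set 0) → L1-HIT  vc=[8]
5: 0x20 (blk 2, set 0) → L1-HIT  vc=[8]
6: 0x81 (blk 8, set 0) → VC-HIT  vc=[2]
7: 0x22 (blk 2, set 0) → VC-HIT  vc=[8]
8: 0x27 (blk 2, set 0) → L1-HIT  vc=[8]
9: 0x81 (blk 8, set 0) → VC-HIT  vc=[2]
10: 0x21 (blk 2, set 0) → VC-HIT  vc=[8]

MISSES = 2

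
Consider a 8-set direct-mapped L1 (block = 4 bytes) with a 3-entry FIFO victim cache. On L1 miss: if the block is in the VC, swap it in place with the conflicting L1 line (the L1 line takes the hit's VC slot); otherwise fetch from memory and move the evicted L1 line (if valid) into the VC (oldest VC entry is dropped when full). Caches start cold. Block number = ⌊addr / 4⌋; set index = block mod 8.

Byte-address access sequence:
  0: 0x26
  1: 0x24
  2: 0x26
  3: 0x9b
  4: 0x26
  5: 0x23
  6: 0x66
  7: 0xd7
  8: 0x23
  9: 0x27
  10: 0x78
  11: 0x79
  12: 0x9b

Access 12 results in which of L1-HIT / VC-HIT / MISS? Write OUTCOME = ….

0: 0x26 (blk 9, set 1) → MISS  vc=[]
1: 0x24 (blk 9, set 1) → L1-HIT  vc=[]
2: 0x26 (blk 9, set 1) → L1-HIT  vc=[]
3: 0x9b (blk 38, set 6) → MISS  vc=[]
4: 0x26 (blk 9, set 1) → L1-HIT  vc=[]
5: 0x23 (blk 8, set 0) → MISS  vc=[]
6: 0x66 (blk 25, set 1) → MISS  vc=[9]
7: 0xd7 (blk 53, set 5) → MISS  vc=[9]
8: 0x23 (blk 8, set 0) → L1-HIT  vc=[9]
9: 0x27 (blk 9, set 1) → VC-HIT  vc=[25]
10: 0x78 (blk 30, set 6) → MISS  vc=[25, 38]
11: 0x79 (blk 30, set 6) → L1-HIT  vc=[25, 38]
12: 0x9b (blk 38, set 6) → VC-HIT  vc=[25, 30]

OUTCOME = VC-HIT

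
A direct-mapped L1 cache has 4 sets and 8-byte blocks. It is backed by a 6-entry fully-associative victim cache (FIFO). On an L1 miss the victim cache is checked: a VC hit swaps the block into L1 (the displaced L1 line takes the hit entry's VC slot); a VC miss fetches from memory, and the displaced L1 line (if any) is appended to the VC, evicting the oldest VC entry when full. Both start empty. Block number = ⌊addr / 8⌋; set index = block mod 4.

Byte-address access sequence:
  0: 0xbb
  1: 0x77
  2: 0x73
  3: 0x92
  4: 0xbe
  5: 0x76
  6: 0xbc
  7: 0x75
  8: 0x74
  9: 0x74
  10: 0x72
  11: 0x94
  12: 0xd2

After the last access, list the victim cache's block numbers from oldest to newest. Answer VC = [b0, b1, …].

0: 0xbb (blk 23, set 3) → MISS  vc=[]
1: 0x77 (blk 14, set 2) → MISS  vc=[]
2: 0x73 (blk 14, set 2) → L1-HIT  vc=[]
3: 0x92 (blk 18, set 2) → MISS  vc=[14]
4: 0xbe (blk 23, set 3) → L1-HIT  vc=[14]
5: 0x76 (blk 14, set 2) → VC-HIT  vc=[18]
6: 0xbc (blk 23, set 3) → L1-HIT  vc=[18]
7: 0x75 (blk 14, set 2) → L1-HIT  vc=[18]
8: 0x74 (blk 14, set 2) → L1-HIT  vc=[18]
9: 0x74 (blk 14, set 2) → L1-HIT  vc=[18]
10: 0x72 (blk 14, set 2) → L1-HIT  vc=[18]
11: 0x94 (blk 18, set 2) → VC-HIT  vc=[14]
12: 0xd2 (blk 26, set 2) → MISS  vc=[14, 18]

VC = [14, 18]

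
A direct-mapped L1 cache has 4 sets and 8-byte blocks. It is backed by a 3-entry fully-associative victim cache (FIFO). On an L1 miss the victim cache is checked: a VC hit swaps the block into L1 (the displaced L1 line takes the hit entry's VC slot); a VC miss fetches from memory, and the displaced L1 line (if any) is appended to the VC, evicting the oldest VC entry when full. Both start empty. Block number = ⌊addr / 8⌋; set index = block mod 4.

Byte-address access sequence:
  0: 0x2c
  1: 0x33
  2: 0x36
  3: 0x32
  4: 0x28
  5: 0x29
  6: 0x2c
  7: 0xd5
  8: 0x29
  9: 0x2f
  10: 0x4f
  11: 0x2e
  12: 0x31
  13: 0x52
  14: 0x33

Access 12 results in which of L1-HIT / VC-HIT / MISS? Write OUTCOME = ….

OUTCOME = VC-HIT

0: 0x2c (blk 5, set 1) → MISS  vc=[]
1: 0x33 (blk 6, set 2) → MISS  vc=[]
2: 0x36 (blk 6, set 2) → L1-HIT  vc=[]
3: 0x32 (blk 6, set 2) → L1-HIT  vc=[]
4: 0x28 (blk 5, set 1) → L1-HIT  vc=[]
5: 0x29 (blk 5, set 1) → L1-HIT  vc=[]
6: 0x2c (blk 5, set 1) → L1-HIT  vc=[]
7: 0xd5 (blk 26, set 2) → MISS  vc=[6]
8: 0x29 (blk 5, set 1) → L1-HIT  vc=[6]
9: 0x2f (blk 5, set 1) → L1-HIT  vc=[6]
10: 0x4f (blk 9, set 1) → MISS  vc=[6, 5]
11: 0x2e (blk 5, set 1) → VC-HIT  vc=[6, 9]
12: 0x31 (blk 6, set 2) → VC-HIT  vc=[26, 9]
13: 0x52 (blk 10, set 2) → MISS  vc=[26, 9, 6]
14: 0x33 (blk 6, set 2) → VC-HIT  vc=[26, 9, 10]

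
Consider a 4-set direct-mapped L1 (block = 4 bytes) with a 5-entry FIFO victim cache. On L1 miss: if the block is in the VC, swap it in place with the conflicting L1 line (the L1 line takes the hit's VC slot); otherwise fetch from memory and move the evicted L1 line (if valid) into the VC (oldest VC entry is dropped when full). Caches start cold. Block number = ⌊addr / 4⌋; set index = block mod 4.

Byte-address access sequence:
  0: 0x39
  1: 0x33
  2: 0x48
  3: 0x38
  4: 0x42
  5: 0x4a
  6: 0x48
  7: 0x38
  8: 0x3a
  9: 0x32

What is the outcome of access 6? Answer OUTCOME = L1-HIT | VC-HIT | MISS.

  [0] addr=0x39 blk=14 s=2: MISS | VC []
  [1] addr=0x33 blk=12 s=0: MISS | VC []
  [2] addr=0x48 blk=18 s=2: MISS | VC [14]
  [3] addr=0x38 blk=14 s=2: VC-HIT | VC [18]
  [4] addr=0x42 blk=16 s=0: MISS | VC [18, 12]
  [5] addr=0x4a blk=18 s=2: VC-HIT | VC [14, 12]
  [6] addr=0x48 blk=18 s=2: L1-HIT | VC [14, 12]
  [7] addr=0x38 blk=14 s=2: VC-HIT | VC [18, 12]
  [8] addr=0x3a blk=14 s=2: L1-HIT | VC [18, 12]
  [9] addr=0x32 blk=12 s=0: VC-HIT | VC [18, 16]

OUTCOME = L1-HIT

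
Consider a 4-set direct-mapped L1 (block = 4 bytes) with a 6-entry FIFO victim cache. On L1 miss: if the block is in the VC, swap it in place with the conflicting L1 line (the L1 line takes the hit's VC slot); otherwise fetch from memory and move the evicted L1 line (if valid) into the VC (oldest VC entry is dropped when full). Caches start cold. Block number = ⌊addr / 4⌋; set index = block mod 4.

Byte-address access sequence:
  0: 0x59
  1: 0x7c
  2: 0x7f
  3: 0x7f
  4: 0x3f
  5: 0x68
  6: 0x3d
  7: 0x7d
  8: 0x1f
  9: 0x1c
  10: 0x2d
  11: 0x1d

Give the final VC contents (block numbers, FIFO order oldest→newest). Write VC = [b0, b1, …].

0: 0x59 (blk 22, set 2) → MISS  vc=[]
1: 0x7c (blk 31, set 3) → MISS  vc=[]
2: 0x7f (blk 31, set 3) → L1-HIT  vc=[]
3: 0x7f (blk 31, set 3) → L1-HIT  vc=[]
4: 0x3f (blk 15, set 3) → MISS  vc=[31]
5: 0x68 (blk 26, set 2) → MISS  vc=[31, 22]
6: 0x3d (blk 15, set 3) → L1-HIT  vc=[31, 22]
7: 0x7d (blk 31, set 3) → VC-HIT  vc=[15, 22]
8: 0x1f (blk 7, set 3) → MISS  vc=[15, 22, 31]
9: 0x1c (blk 7, set 3) → L1-HIT  vc=[15, 22, 31]
10: 0x2d (blk 11, set 3) → MISS  vc=[15, 22, 31, 7]
11: 0x1d (blk 7, set 3) → VC-HIT  vc=[15, 22, 31, 11]

VC = [15, 22, 31, 11]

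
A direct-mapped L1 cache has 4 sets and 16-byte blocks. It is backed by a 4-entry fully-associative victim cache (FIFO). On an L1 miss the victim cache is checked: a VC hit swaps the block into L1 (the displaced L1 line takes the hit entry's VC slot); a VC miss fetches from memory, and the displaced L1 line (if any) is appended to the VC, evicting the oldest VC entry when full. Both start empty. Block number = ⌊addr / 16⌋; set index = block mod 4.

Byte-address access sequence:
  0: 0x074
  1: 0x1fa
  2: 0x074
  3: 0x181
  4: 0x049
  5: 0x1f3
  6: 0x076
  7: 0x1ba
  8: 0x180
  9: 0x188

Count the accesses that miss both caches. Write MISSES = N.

MISSES = 5

  [0] addr=0x74 blk=7 s=3: MISS | VC []
  [1] addr=0x1fa blk=31 s=3: MISS | VC [7]
  [2] addr=0x74 blk=7 s=3: VC-HIT | VC [31]
  [3] addr=0x181 blk=24 s=0: MISS | VC [31]
  [4] addr=0x49 blk=4 s=0: MISS | VC [31, 24]
  [5] addr=0x1f3 blk=31 s=3: VC-HIT | VC [7, 24]
  [6] addr=0x76 blk=7 s=3: VC-HIT | VC [31, 24]
  [7] addr=0x1ba blk=27 s=3: MISS | VC [31, 24, 7]
  [8] addr=0x180 blk=24 s=0: VC-HIT | VC [31, 4, 7]
  [9] addr=0x188 blk=24 s=0: L1-HIT | VC [31, 4, 7]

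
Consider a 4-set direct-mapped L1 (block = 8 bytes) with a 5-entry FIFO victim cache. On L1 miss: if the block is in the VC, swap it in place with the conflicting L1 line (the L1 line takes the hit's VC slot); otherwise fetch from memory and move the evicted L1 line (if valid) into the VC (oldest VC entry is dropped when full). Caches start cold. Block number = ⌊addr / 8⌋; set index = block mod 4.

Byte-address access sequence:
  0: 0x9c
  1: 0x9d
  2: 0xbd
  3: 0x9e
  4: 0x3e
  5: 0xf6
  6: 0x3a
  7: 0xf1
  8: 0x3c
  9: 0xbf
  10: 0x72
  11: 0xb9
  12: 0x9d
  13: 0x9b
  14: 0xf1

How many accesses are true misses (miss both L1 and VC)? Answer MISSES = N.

MISSES = 5

  [0] addr=0x9c blk=19 s=3: MISS | VC []
  [1] addr=0x9d blk=19 s=3: L1-HIT | VC []
  [2] addr=0xbd blk=23 s=3: MISS | VC [19]
  [3] addr=0x9e blk=19 s=3: VC-HIT | VC [23]
  [4] addr=0x3e blk=7 s=3: MISS | VC [23, 19]
  [5] addr=0xf6 blk=30 s=2: MISS | VC [23, 19]
  [6] addr=0x3a blk=7 s=3: L1-HIT | VC [23, 19]
  [7] addr=0xf1 blk=30 s=2: L1-HIT | VC [23, 19]
  [8] addr=0x3c blk=7 s=3: L1-HIT | VC [23, 19]
  [9] addr=0xbf blk=23 s=3: VC-HIT | VC [7, 19]
  [10] addr=0x72 blk=14 s=2: MISS | VC [7, 19, 30]
  [11] addr=0xb9 blk=23 s=3: L1-HIT | VC [7, 19, 30]
  [12] addr=0x9d blk=19 s=3: VC-HIT | VC [7, 23, 30]
  [13] addr=0x9b blk=19 s=3: L1-HIT | VC [7, 23, 30]
  [14] addr=0xf1 blk=30 s=2: VC-HIT | VC [7, 23, 14]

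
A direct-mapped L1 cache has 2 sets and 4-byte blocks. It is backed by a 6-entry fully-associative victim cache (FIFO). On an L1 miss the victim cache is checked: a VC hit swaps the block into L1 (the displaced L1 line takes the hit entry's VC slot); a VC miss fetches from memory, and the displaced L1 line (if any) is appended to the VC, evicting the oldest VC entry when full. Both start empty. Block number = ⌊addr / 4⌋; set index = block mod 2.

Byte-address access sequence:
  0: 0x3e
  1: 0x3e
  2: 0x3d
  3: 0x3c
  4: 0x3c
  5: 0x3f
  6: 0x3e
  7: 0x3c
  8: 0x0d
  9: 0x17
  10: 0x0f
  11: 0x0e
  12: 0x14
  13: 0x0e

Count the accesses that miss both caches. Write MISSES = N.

  [0] addr=0x3e blk=15 s=1: MISS | VC []
  [1] addr=0x3e blk=15 s=1: L1-HIT | VC []
  [2] addr=0x3d blk=15 s=1: L1-HIT | VC []
  [3] addr=0x3c blk=15 s=1: L1-HIT | VC []
  [4] addr=0x3c blk=15 s=1: L1-HIT | VC []
  [5] addr=0x3f blk=15 s=1: L1-HIT | VC []
  [6] addr=0x3e blk=15 s=1: L1-HIT | VC []
  [7] addr=0x3c blk=15 s=1: L1-HIT | VC []
  [8] addr=0xd blk=3 s=1: MISS | VC [15]
  [9] addr=0x17 blk=5 s=1: MISS | VC [15, 3]
  [10] addr=0xf blk=3 s=1: VC-HIT | VC [15, 5]
  [11] addr=0xe blk=3 s=1: L1-HIT | VC [15, 5]
  [12] addr=0x14 blk=5 s=1: VC-HIT | VC [15, 3]
  [13] addr=0xe blk=3 s=1: VC-HIT | VC [15, 5]

MISSES = 3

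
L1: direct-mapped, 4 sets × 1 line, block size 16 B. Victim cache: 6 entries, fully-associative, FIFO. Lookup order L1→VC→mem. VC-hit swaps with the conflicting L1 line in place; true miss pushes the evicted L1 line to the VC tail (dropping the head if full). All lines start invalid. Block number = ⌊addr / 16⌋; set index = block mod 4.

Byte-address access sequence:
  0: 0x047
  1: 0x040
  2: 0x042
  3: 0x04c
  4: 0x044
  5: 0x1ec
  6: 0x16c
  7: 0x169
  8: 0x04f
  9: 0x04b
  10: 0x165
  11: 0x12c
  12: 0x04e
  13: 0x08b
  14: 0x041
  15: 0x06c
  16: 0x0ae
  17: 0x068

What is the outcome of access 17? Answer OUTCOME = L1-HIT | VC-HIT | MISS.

OUTCOME = VC-HIT

0: 0x47 (blk 4, set 0) → MISS  vc=[]
1: 0x40 (blk 4, set 0) → L1-HIT  vc=[]
2: 0x42 (blk 4, set 0) → L1-HIT  vc=[]
3: 0x4c (blk 4, set 0) → L1-HIT  vc=[]
4: 0x44 (blk 4, set 0) → L1-HIT  vc=[]
5: 0x1ec (blk 30, set 2) → MISS  vc=[]
6: 0x16c (blk 22, set 2) → MISS  vc=[30]
7: 0x169 (blk 22, set 2) → L1-HIT  vc=[30]
8: 0x4f (blk 4, set 0) → L1-HIT  vc=[30]
9: 0x4b (blk 4, set 0) → L1-HIT  vc=[30]
10: 0x165 (blk 22, set 2) → L1-HIT  vc=[30]
11: 0x12c (blk 18, set 2) → MISS  vc=[30, 22]
12: 0x4e (blk 4, set 0) → L1-HIT  vc=[30, 22]
13: 0x8b (blk 8, set 0) → MISS  vc=[30, 22, 4]
14: 0x41 (blk 4, set 0) → VC-HIT  vc=[30, 22, 8]
15: 0x6c (blk 6, set 2) → MISS  vc=[30, 22, 8, 18]
16: 0xae (blk 10, set 2) → MISS  vc=[30, 22, 8, 18, 6]
17: 0x68 (blk 6, set 2) → VC-HIT  vc=[30, 22, 8, 18, 10]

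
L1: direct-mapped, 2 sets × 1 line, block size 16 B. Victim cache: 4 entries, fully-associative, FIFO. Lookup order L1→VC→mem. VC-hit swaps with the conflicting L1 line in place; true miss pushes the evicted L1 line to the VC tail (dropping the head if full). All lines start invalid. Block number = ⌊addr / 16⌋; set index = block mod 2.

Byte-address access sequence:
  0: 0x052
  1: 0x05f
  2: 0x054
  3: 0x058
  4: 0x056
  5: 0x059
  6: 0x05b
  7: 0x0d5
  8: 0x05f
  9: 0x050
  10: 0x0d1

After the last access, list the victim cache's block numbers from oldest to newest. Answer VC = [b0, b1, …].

  [0] addr=0x52 blk=5 s=1: MISS | VC []
  [1] addr=0x5f blk=5 s=1: L1-HIT | VC []
  [2] addr=0x54 blk=5 s=1: L1-HIT | VC []
  [3] addr=0x58 blk=5 s=1: L1-HIT | VC []
  [4] addr=0x56 blk=5 s=1: L1-HIT | VC []
  [5] addr=0x59 blk=5 s=1: L1-HIT | VC []
  [6] addr=0x5b blk=5 s=1: L1-HIT | VC []
  [7] addr=0xd5 blk=13 s=1: MISS | VC [5]
  [8] addr=0x5f blk=5 s=1: VC-HIT | VC [13]
  [9] addr=0x50 blk=5 s=1: L1-HIT | VC [13]
  [10] addr=0xd1 blk=13 s=1: VC-HIT | VC [5]

VC = [5]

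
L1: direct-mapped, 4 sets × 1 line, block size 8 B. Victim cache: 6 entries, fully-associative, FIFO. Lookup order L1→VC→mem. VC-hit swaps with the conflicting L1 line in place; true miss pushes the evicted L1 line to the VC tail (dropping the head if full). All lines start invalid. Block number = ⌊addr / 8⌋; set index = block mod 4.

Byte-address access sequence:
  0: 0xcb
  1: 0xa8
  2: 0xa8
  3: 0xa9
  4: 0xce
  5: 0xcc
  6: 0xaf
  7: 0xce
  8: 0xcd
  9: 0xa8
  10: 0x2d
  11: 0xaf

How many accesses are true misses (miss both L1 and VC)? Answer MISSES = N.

  [0] addr=0xcb blk=25 s=1: MISS | VC []
  [1] addr=0xa8 blk=21 s=1: MISS | VC [25]
  [2] addr=0xa8 blk=21 s=1: L1-HIT | VC [25]
  [3] addr=0xa9 blk=21 s=1: L1-HIT | VC [25]
  [4] addr=0xce blk=25 s=1: VC-HIT | VC [21]
  [5] addr=0xcc blk=25 s=1: L1-HIT | VC [21]
  [6] addr=0xaf blk=21 s=1: VC-HIT | VC [25]
  [7] addr=0xce blk=25 s=1: VC-HIT | VC [21]
  [8] addr=0xcd blk=25 s=1: L1-HIT | VC [21]
  [9] addr=0xa8 blk=21 s=1: VC-HIT | VC [25]
  [10] addr=0x2d blk=5 s=1: MISS | VC [25, 21]
  [11] addr=0xaf blk=21 s=1: VC-HIT | VC [25, 5]

MISSES = 3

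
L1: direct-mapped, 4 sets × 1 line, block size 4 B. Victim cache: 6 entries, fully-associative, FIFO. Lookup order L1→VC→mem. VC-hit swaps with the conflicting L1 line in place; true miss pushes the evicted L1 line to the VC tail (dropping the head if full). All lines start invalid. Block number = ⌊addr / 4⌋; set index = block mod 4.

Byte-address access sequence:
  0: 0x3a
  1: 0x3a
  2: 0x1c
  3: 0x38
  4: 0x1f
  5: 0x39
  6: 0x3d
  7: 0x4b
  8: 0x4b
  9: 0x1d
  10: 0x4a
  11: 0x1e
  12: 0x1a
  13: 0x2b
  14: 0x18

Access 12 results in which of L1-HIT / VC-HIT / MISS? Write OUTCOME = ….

OUTCOME = MISS

0: 0x3a (blk 14, set 2) → MISS  vc=[]
1: 0x3a (blk 14, set 2) → L1-HIT  vc=[]
2: 0x1c (blk 7, set 3) → MISS  vc=[]
3: 0x38 (blk 14, set 2) → L1-HIT  vc=[]
4: 0x1f (blk 7, set 3) → L1-HIT  vc=[]
5: 0x39 (blk 14, set 2) → L1-HIT  vc=[]
6: 0x3d (blk 15, set 3) → MISS  vc=[7]
7: 0x4b (blk 18, set 2) → MISS  vc=[7, 14]
8: 0x4b (blk 18, set 2) → L1-HIT  vc=[7, 14]
9: 0x1d (blk 7, set 3) → VC-HIT  vc=[15, 14]
10: 0x4a (blk 18, set 2) → L1-HIT  vc=[15, 14]
11: 0x1e (blk 7, set 3) → L1-HIT  vc=[15, 14]
12: 0x1a (blk 6, set 2) → MISS  vc=[15, 14, 18]
13: 0x2b (blk 10, set 2) → MISS  vc=[15, 14, 18, 6]
14: 0x18 (blk 6, set 2) → VC-HIT  vc=[15, 14, 18, 10]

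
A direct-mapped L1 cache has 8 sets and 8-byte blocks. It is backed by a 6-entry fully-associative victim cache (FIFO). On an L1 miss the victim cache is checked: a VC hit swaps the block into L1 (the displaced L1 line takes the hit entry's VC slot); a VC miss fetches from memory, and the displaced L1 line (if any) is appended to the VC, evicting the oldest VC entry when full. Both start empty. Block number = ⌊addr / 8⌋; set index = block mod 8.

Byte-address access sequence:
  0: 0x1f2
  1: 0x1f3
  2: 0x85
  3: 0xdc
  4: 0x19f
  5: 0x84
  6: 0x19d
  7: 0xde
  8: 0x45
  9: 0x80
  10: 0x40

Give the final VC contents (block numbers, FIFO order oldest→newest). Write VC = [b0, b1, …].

#0 0x1f2→b62/s6 MISS; vc=[]
#1 0x1f3→b62/s6 L1-HIT; vc=[]
#2 0x85→b16/s0 MISS; vc=[]
#3 0xdc→b27/s3 MISS; vc=[]
#4 0x19f→b51/s3 MISS; vc=[27]
#5 0x84→b16/s0 L1-HIT; vc=[27]
#6 0x19d→b51/s3 L1-HIT; vc=[27]
#7 0xde→b27/s3 VC-HIT; vc=[51]
#8 0x45→b8/s0 MISS; vc=[51,16]
#9 0x80→b16/s0 VC-HIT; vc=[51,8]
#10 0x40→b8/s0 VC-HIT; vc=[51,16]

VC = [51, 16]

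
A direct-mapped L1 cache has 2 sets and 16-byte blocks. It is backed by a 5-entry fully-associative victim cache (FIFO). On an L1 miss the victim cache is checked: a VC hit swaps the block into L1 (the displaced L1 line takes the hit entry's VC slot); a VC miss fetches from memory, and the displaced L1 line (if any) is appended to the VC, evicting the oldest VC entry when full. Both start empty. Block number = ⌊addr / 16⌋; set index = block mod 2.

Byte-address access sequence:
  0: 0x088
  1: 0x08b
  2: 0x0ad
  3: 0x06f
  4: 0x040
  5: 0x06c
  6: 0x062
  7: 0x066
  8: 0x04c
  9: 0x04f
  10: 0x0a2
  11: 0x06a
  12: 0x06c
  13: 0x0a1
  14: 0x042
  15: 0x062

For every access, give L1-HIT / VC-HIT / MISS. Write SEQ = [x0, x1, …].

0: 0x88 (blk 8, set 0) → MISS  vc=[]
1: 0x8b (blk 8, set 0) → L1-HIT  vc=[]
2: 0xad (blk 10, set 0) → MISS  vc=[8]
3: 0x6f (blk 6, set 0) → MISS  vc=[8, 10]
4: 0x40 (blk 4, set 0) → MISS  vc=[8, 10, 6]
5: 0x6c (blk 6, set 0) → VC-HIT  vc=[8, 10, 4]
6: 0x62 (blk 6, set 0) → L1-HIT  vc=[8, 10, 4]
7: 0x66 (blk 6, set 0) → L1-HIT  vc=[8, 10, 4]
8: 0x4c (blk 4, set 0) → VC-HIT  vc=[8, 10, 6]
9: 0x4f (blk 4, set 0) → L1-HIT  vc=[8, 10, 6]
10: 0xa2 (blk 10, set 0) → VC-HIT  vc=[8, 4, 6]
11: 0x6a (blk 6, set 0) → VC-HIT  vc=[8, 4, 10]
12: 0x6c (blk 6, set 0) → L1-HIT  vc=[8, 4, 10]
13: 0xa1 (blk 10, set 0) → VC-HIT  vc=[8, 4, 6]
14: 0x42 (blk 4, set 0) → VC-HIT  vc=[8, 10, 6]
15: 0x62 (blk 6, set 0) → VC-HIT  vc=[8, 10, 4]

SEQ = [MISS, L1-HIT, MISS, MISS, MISS, VC-HIT, L1-HIT, L1-HIT, VC-HIT, L1-HIT, VC-HIT, VC-HIT, L1-HIT, VC-HIT, VC-HIT, VC-HIT]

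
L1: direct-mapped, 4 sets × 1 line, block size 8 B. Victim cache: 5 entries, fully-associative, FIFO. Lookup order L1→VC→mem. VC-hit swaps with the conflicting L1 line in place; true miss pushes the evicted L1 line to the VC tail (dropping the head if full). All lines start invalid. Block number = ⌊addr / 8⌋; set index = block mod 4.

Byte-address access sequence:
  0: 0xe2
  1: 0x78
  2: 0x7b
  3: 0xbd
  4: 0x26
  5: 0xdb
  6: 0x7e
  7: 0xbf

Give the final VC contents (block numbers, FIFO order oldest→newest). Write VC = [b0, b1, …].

VC = [27, 28, 15]

0: 0xe2 (blk 28, set 0) → MISS  vc=[]
1: 0x78 (blk 15, set 3) → MISS  vc=[]
2: 0x7b (blk 15, set 3) → L1-HIT  vc=[]
3: 0xbd (blk 23, set 3) → MISS  vc=[15]
4: 0x26 (blk 4, set 0) → MISS  vc=[15, 28]
5: 0xdb (blk 27, set 3) → MISS  vc=[15, 28, 23]
6: 0x7e (blk 15, set 3) → VC-HIT  vc=[27, 28, 23]
7: 0xbf (blk 23, set 3) → VC-HIT  vc=[27, 28, 15]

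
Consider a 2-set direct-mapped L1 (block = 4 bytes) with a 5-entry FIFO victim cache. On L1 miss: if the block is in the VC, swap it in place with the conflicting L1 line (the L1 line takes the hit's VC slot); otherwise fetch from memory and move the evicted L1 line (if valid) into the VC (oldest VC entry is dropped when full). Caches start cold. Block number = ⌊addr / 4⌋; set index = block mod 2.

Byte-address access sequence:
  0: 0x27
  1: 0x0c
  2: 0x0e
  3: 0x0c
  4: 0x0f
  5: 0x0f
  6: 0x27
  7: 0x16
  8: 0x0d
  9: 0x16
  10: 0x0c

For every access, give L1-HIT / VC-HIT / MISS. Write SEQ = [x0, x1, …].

#0 0x27→b9/s1 MISS; vc=[]
#1 0xc→b3/s1 MISS; vc=[9]
#2 0xe→b3/s1 L1-HIT; vc=[9]
#3 0xc→b3/s1 L1-HIT; vc=[9]
#4 0xf→b3/s1 L1-HIT; vc=[9]
#5 0xf→b3/s1 L1-HIT; vc=[9]
#6 0x27→b9/s1 VC-HIT; vc=[3]
#7 0x16→b5/s1 MISS; vc=[3,9]
#8 0xd→b3/s1 VC-HIT; vc=[5,9]
#9 0x16→b5/s1 VC-HIT; vc=[3,9]
#10 0xc→b3/s1 VC-HIT; vc=[5,9]

SEQ = [MISS, MISS, L1-HIT, L1-HIT, L1-HIT, L1-HIT, VC-HIT, MISS, VC-HIT, VC-HIT, VC-HIT]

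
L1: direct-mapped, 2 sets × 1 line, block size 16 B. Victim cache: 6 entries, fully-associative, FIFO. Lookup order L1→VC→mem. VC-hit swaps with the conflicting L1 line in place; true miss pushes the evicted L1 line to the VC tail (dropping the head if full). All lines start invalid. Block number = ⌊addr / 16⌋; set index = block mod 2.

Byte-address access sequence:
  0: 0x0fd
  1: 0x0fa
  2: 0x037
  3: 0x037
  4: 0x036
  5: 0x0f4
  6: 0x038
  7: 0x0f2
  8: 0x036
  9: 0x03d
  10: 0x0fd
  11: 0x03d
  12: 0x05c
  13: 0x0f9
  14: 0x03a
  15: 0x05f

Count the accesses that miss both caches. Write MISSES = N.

  [0] addr=0xfd blk=15 s=1: MISS | VC []
  [1] addr=0xfa blk=15 s=1: L1-HIT | VC []
  [2] addr=0x37 blk=3 s=1: MISS | VC [15]
  [3] addr=0x37 blk=3 s=1: L1-HIT | VC [15]
  [4] addr=0x36 blk=3 s=1: L1-HIT | VC [15]
  [5] addr=0xf4 blk=15 s=1: VC-HIT | VC [3]
  [6] addr=0x38 blk=3 s=1: VC-HIT | VC [15]
  [7] addr=0xf2 blk=15 s=1: VC-HIT | VC [3]
  [8] addr=0x36 blk=3 s=1: VC-HIT | VC [15]
  [9] addr=0x3d blk=3 s=1: L1-HIT | VC [15]
  [10] addr=0xfd blk=15 s=1: VC-HIT | VC [3]
  [11] addr=0x3d blk=3 s=1: VC-HIT | VC [15]
  [12] addr=0x5c blk=5 s=1: MISS | VC [15, 3]
  [13] addr=0xf9 blk=15 s=1: VC-HIT | VC [5, 3]
  [14] addr=0x3a blk=3 s=1: VC-HIT | VC [5, 15]
  [15] addr=0x5f blk=5 s=1: VC-HIT | VC [3, 15]

MISSES = 3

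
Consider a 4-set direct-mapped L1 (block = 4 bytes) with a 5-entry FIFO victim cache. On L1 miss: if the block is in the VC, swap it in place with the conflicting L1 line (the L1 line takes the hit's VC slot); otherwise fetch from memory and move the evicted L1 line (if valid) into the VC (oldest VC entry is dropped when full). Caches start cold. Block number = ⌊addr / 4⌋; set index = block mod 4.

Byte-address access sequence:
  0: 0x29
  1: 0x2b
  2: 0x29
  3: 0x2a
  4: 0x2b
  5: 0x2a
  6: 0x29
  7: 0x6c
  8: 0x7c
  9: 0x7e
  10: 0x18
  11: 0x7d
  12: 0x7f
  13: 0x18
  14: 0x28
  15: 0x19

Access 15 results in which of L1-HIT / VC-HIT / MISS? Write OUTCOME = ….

OUTCOME = VC-HIT

#0 0x29→b10/s2 MISS; vc=[]
#1 0x2b→b10/s2 L1-HIT; vc=[]
#2 0x29→b10/s2 L1-HIT; vc=[]
#3 0x2a→b10/s2 L1-HIT; vc=[]
#4 0x2b→b10/s2 L1-HIT; vc=[]
#5 0x2a→b10/s2 L1-HIT; vc=[]
#6 0x29→b10/s2 L1-HIT; vc=[]
#7 0x6c→b27/s3 MISS; vc=[]
#8 0x7c→b31/s3 MISS; vc=[27]
#9 0x7e→b31/s3 L1-HIT; vc=[27]
#10 0x18→b6/s2 MISS; vc=[27,10]
#11 0x7d→b31/s3 L1-HIT; vc=[27,10]
#12 0x7f→b31/s3 L1-HIT; vc=[27,10]
#13 0x18→b6/s2 L1-HIT; vc=[27,10]
#14 0x28→b10/s2 VC-HIT; vc=[27,6]
#15 0x19→b6/s2 VC-HIT; vc=[27,10]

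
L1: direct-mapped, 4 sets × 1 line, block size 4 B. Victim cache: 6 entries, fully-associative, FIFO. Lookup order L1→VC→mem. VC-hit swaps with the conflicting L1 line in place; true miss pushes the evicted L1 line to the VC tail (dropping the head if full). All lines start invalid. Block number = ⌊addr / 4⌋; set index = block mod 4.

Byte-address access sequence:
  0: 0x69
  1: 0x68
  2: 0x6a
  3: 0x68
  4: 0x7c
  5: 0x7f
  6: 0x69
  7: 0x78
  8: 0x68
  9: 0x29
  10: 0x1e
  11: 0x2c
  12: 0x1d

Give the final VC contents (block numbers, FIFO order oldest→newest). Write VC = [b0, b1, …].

#0 0x69→b26/s2 MISS; vc=[]
#1 0x68→b26/s2 L1-HIT; vc=[]
#2 0x6a→b26/s2 L1-HIT; vc=[]
#3 0x68→b26/s2 L1-HIT; vc=[]
#4 0x7c→b31/s3 MISS; vc=[]
#5 0x7f→b31/s3 L1-HIT; vc=[]
#6 0x69→b26/s2 L1-HIT; vc=[]
#7 0x78→b30/s2 MISS; vc=[26]
#8 0x68→b26/s2 VC-HIT; vc=[30]
#9 0x29→b10/s2 MISS; vc=[30,26]
#10 0x1e→b7/s3 MISS; vc=[30,26,31]
#11 0x2c→b11/s3 MISS; vc=[30,26,31,7]
#12 0x1d→b7/s3 VC-HIT; vc=[30,26,31,11]

VC = [30, 26, 31, 11]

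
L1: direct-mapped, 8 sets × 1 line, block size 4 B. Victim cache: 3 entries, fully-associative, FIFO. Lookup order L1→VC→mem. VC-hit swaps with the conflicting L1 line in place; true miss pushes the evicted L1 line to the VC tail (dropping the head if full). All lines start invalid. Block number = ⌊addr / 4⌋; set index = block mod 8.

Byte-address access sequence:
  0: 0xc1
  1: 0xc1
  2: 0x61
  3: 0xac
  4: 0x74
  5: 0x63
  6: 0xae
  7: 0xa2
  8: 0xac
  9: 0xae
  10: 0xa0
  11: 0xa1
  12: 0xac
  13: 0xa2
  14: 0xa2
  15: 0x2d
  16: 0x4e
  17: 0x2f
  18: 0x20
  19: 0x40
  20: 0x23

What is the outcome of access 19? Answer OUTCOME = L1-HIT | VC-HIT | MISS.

  [0] addr=0xc1 blk=48 s=0: MISS | VC []
  [1] addr=0xc1 blk=48 s=0: L1-HIT | VC []
  [2] addr=0x61 blk=24 s=0: MISS | VC [48]
  [3] addr=0xac blk=43 s=3: MISS | VC [48]
  [4] addr=0x74 blk=29 s=5: MISS | VC [48]
  [5] addr=0x63 blk=24 s=0: L1-HIT | VC [48]
  [6] addr=0xae blk=43 s=3: L1-HIT | VC [48]
  [7] addr=0xa2 blk=40 s=0: MISS | VC [48, 24]
  [8] addr=0xac blk=43 s=3: L1-HIT | VC [48, 24]
  [9] addr=0xae blk=43 s=3: L1-HIT | VC [48, 24]
  [10] addr=0xa0 blk=40 s=0: L1-HIT | VC [48, 24]
  [11] addr=0xa1 blk=40 s=0: L1-HIT | VC [48, 24]
  [12] addr=0xac blk=43 s=3: L1-HIT | VC [48, 24]
  [13] addr=0xa2 blk=40 s=0: L1-HIT | VC [48, 24]
  [14] addr=0xa2 blk=40 s=0: L1-HIT | VC [48, 24]
  [15] addr=0x2d blk=11 s=3: MISS | VC [48, 24, 43]
  [16] addr=0x4e blk=19 s=3: MISS | VC [24, 43, 11]
  [17] addr=0x2f blk=11 s=3: VC-HIT | VC [24, 43, 19]
  [18] addr=0x20 blk=8 s=0: MISS | VC [43, 19, 40]
  [19] addr=0x40 blk=16 s=0: MISS | VC [19, 40, 8]
  [20] addr=0x23 blk=8 s=0: VC-HIT | VC [19, 40, 16]

OUTCOME = MISS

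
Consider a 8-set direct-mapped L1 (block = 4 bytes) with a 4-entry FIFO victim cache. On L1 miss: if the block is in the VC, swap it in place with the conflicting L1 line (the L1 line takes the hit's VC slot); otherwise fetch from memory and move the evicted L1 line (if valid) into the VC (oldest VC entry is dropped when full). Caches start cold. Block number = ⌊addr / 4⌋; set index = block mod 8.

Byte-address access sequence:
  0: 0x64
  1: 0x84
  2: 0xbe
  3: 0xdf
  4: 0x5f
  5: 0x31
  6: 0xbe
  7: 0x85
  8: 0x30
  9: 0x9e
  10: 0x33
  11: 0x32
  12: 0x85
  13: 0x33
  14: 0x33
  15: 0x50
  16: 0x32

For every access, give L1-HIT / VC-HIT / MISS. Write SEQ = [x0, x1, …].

SEQ = [MISS, MISS, MISS, MISS, MISS, MISS, VC-HIT, L1-HIT, L1-HIT, MISS, L1-HIT, L1-HIT, L1-HIT, L1-HIT, L1-HIT, MISS, VC-HIT]

0: 0x64 (blk 25, set 1) → MISS  vc=[]
1: 0x84 (blk 33, set 1) → MISS  vc=[25]
2: 0xbe (blk 47, set 7) → MISS  vc=[25]
3: 0xdf (blk 55, set 7) → MISS  vc=[25, 47]
4: 0x5f (blk 23, set 7) → MISS  vc=[25, 47, 55]
5: 0x31 (blk 12, set 4) → MISS  vc=[25, 47, 55]
6: 0xbe (blk 47, set 7) → VC-HIT  vc=[25, 23, 55]
7: 0x85 (blk 33, set 1) → L1-HIT  vc=[25, 23, 55]
8: 0x30 (blk 12, set 4) → L1-HIT  vc=[25, 23, 55]
9: 0x9e (blk 39, set 7) → MISS  vc=[25, 23, 55, 47]
10: 0x33 (blk 12, set 4) → L1-HIT  vc=[25, 23, 55, 47]
11: 0x32 (blk 12, set 4) → L1-HIT  vc=[25, 23, 55, 47]
12: 0x85 (blk 33, set 1) → L1-HIT  vc=[25, 23, 55, 47]
13: 0x33 (blk 12, set 4) → L1-HIT  vc=[25, 23, 55, 47]
14: 0x33 (blk 12, set 4) → L1-HIT  vc=[25, 23, 55, 47]
15: 0x50 (blk 20, set 4) → MISS  vc=[23, 55, 47, 12]
16: 0x32 (blk 12, set 4) → VC-HIT  vc=[23, 55, 47, 20]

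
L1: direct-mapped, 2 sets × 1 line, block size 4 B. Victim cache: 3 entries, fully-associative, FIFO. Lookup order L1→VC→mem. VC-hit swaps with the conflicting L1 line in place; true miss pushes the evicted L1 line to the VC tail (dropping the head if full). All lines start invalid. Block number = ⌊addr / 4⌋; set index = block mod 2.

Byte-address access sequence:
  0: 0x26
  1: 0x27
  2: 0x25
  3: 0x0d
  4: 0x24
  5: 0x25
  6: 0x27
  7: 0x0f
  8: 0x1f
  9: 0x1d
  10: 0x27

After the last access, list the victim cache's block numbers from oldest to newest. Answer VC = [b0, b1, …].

VC = [7, 3]

0: 0x26 (blk 9, set 1) → MISS  vc=[]
1: 0x27 (blk 9, set 1) → L1-HIT  vc=[]
2: 0x25 (blk 9, set 1) → L1-HIT  vc=[]
3: 0xd (blk 3, set 1) → MISS  vc=[9]
4: 0x24 (blk 9, set 1) → VC-HIT  vc=[3]
5: 0x25 (blk 9, set 1) → L1-HIT  vc=[3]
6: 0x27 (blk 9, set 1) → L1-HIT  vc=[3]
7: 0xf (blk 3, set 1) → VC-HIT  vc=[9]
8: 0x1f (blk 7, set 1) → MISS  vc=[9, 3]
9: 0x1d (blk 7, set 1) → L1-HIT  vc=[9, 3]
10: 0x27 (blk 9, set 1) → VC-HIT  vc=[7, 3]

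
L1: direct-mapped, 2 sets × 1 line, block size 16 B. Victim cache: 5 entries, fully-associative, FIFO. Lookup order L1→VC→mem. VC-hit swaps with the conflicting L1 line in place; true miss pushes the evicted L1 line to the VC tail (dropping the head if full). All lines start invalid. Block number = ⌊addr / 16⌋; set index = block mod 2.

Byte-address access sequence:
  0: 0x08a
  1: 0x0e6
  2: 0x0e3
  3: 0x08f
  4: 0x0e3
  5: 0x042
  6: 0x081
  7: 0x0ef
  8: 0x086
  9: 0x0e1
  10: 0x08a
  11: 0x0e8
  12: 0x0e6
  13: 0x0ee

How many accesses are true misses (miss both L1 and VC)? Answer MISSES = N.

MISSES = 3

  [0] addr=0x8a blk=8 s=0: MISS | VC []
  [1] addr=0xe6 blk=14 s=0: MISS | VC [8]
  [2] addr=0xe3 blk=14 s=0: L1-HIT | VC [8]
  [3] addr=0x8f blk=8 s=0: VC-HIT | VC [14]
  [4] addr=0xe3 blk=14 s=0: VC-HIT | VC [8]
  [5] addr=0x42 blk=4 s=0: MISS | VC [8, 14]
  [6] addr=0x81 blk=8 s=0: VC-HIT | VC [4, 14]
  [7] addr=0xef blk=14 s=0: VC-HIT | VC [4, 8]
  [8] addr=0x86 blk=8 s=0: VC-HIT | VC [4, 14]
  [9] addr=0xe1 blk=14 s=0: VC-HIT | VC [4, 8]
  [10] addr=0x8a blk=8 s=0: VC-HIT | VC [4, 14]
  [11] addr=0xe8 blk=14 s=0: VC-HIT | VC [4, 8]
  [12] addr=0xe6 blk=14 s=0: L1-HIT | VC [4, 8]
  [13] addr=0xee blk=14 s=0: L1-HIT | VC [4, 8]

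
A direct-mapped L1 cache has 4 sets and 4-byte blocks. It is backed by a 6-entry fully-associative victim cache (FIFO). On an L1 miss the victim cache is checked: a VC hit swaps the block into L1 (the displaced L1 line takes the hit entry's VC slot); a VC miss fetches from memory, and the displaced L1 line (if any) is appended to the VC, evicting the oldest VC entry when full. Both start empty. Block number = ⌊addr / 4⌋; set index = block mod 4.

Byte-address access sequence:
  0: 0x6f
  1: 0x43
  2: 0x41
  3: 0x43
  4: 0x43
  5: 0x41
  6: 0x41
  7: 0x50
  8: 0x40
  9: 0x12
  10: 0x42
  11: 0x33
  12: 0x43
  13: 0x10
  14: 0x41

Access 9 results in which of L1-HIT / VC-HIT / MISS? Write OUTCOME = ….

OUTCOME = MISS

  [0] addr=0x6f blk=27 s=3: MISS | VC []
  [1] addr=0x43 blk=16 s=0: MISS | VC []
  [2] addr=0x41 blk=16 s=0: L1-HIT | VC []
  [3] addr=0x43 blk=16 s=0: L1-HIT | VC []
  [4] addr=0x43 blk=16 s=0: L1-HIT | VC []
  [5] addr=0x41 blk=16 s=0: L1-HIT | VC []
  [6] addr=0x41 blk=16 s=0: L1-HIT | VC []
  [7] addr=0x50 blk=20 s=0: MISS | VC [16]
  [8] addr=0x40 blk=16 s=0: VC-HIT | VC [20]
  [9] addr=0x12 blk=4 s=0: MISS | VC [20, 16]
  [10] addr=0x42 blk=16 s=0: VC-HIT | VC [20, 4]
  [11] addr=0x33 blk=12 s=0: MISS | VC [20, 4, 16]
  [12] addr=0x43 blk=16 s=0: VC-HIT | VC [20, 4, 12]
  [13] addr=0x10 blk=4 s=0: VC-HIT | VC [20, 16, 12]
  [14] addr=0x41 blk=16 s=0: VC-HIT | VC [20, 4, 12]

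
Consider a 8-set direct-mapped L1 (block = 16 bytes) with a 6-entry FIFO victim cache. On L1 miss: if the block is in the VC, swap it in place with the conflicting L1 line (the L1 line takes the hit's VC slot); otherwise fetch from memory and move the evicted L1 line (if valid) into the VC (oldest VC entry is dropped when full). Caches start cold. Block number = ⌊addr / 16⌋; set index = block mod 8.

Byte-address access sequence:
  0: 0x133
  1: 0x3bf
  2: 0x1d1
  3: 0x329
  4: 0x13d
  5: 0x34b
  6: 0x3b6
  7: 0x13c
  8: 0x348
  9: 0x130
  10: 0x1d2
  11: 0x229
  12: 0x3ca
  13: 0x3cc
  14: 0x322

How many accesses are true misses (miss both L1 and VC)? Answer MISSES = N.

#0 0x133→b19/s3 MISS; vc=[]
#1 0x3bf→b59/s3 MISS; vc=[19]
#2 0x1d1→b29/s5 MISS; vc=[19]
#3 0x329→b50/s2 MISS; vc=[19]
#4 0x13d→b19/s3 VC-HIT; vc=[59]
#5 0x34b→b52/s4 MISS; vc=[59]
#6 0x3b6→b59/s3 VC-HIT; vc=[19]
#7 0x13c→b19/s3 VC-HIT; vc=[59]
#8 0x348→b52/s4 L1-HIT; vc=[59]
#9 0x130→b19/s3 L1-HIT; vc=[59]
#10 0x1d2→b29/s5 L1-HIT; vc=[59]
#11 0x229→b34/s2 MISS; vc=[59,50]
#12 0x3ca→b60/s4 MISS; vc=[59,50,52]
#13 0x3cc→b60/s4 L1-HIT; vc=[59,50,52]
#14 0x322→b50/s2 VC-HIT; vc=[59,34,52]

MISSES = 7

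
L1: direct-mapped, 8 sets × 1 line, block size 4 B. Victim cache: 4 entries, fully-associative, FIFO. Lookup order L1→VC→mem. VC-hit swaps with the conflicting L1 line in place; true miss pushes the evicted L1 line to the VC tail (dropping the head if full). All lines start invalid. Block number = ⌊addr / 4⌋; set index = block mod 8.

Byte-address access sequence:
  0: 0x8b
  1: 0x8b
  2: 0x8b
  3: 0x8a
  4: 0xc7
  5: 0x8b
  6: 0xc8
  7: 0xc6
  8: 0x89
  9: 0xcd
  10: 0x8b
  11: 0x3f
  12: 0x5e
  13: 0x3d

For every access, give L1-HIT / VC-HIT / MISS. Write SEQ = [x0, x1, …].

  [0] addr=0x8b blk=34 s=2: MISS | VC []
  [1] addr=0x8b blk=34 s=2: L1-HIT | VC []
  [2] addr=0x8b blk=34 s=2: L1-HIT | VC []
  [3] addr=0x8a blk=34 s=2: L1-HIT | VC []
  [4] addr=0xc7 blk=49 s=1: MISS | VC []
  [5] addr=0x8b blk=34 s=2: L1-HIT | VC []
  [6] addr=0xc8 blk=50 s=2: MISS | VC [34]
  [7] addr=0xc6 blk=49 s=1: L1-HIT | VC [34]
  [8] addr=0x89 blk=34 s=2: VC-HIT | VC [50]
  [9] addr=0xcd blk=51 s=3: MISS | VC [50]
  [10] addr=0x8b blk=34 s=2: L1-HIT | VC [50]
  [11] addr=0x3f blk=15 s=7: MISS | VC [50]
  [12] addr=0x5e blk=23 s=7: MISS | VC [50, 15]
  [13] addr=0x3d blk=15 s=7: VC-HIT | VC [50, 23]

SEQ = [MISS, L1-HIT, L1-HIT, L1-HIT, MISS, L1-HIT, MISS, L1-HIT, VC-HIT, MISS, L1-HIT, MISS, MISS, VC-HIT]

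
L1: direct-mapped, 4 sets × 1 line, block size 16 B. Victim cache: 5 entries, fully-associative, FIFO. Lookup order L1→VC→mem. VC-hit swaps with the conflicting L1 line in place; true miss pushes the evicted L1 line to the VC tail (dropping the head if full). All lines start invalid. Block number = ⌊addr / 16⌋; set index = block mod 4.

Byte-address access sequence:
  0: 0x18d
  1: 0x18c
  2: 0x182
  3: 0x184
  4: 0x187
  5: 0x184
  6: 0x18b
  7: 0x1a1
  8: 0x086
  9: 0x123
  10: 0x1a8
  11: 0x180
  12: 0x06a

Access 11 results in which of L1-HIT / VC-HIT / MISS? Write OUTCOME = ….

OUTCOME = VC-HIT

#0 0x18d→b24/s0 MISS; vc=[]
#1 0x18c→b24/s0 L1-HIT; vc=[]
#2 0x182→b24/s0 L1-HIT; vc=[]
#3 0x184→b24/s0 L1-HIT; vc=[]
#4 0x187→b24/s0 L1-HIT; vc=[]
#5 0x184→b24/s0 L1-HIT; vc=[]
#6 0x18b→b24/s0 L1-HIT; vc=[]
#7 0x1a1→b26/s2 MISS; vc=[]
#8 0x86→b8/s0 MISS; vc=[24]
#9 0x123→b18/s2 MISS; vc=[24,26]
#10 0x1a8→b26/s2 VC-HIT; vc=[24,18]
#11 0x180→b24/s0 VC-HIT; vc=[8,18]
#12 0x6a→b6/s2 MISS; vc=[8,18,26]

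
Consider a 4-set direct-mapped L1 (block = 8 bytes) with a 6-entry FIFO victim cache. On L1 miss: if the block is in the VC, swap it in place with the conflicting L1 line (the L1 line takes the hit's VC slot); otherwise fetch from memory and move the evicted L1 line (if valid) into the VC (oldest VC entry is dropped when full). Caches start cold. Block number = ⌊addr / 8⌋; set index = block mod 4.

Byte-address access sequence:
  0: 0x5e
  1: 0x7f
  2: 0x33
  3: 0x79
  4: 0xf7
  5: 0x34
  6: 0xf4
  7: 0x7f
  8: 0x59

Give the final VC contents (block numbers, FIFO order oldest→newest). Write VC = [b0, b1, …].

VC = [15, 6]

  [0] addr=0x5e blk=11 s=3: MISS | VC []
  [1] addr=0x7f blk=15 s=3: MISS | VC [11]
  [2] addr=0x33 blk=6 s=2: MISS | VC [11]
  [3] addr=0x79 blk=15 s=3: L1-HIT | VC [11]
  [4] addr=0xf7 blk=30 s=2: MISS | VC [11, 6]
  [5] addr=0x34 blk=6 s=2: VC-HIT | VC [11, 30]
  [6] addr=0xf4 blk=30 s=2: VC-HIT | VC [11, 6]
  [7] addr=0x7f blk=15 s=3: L1-HIT | VC [11, 6]
  [8] addr=0x59 blk=11 s=3: VC-HIT | VC [15, 6]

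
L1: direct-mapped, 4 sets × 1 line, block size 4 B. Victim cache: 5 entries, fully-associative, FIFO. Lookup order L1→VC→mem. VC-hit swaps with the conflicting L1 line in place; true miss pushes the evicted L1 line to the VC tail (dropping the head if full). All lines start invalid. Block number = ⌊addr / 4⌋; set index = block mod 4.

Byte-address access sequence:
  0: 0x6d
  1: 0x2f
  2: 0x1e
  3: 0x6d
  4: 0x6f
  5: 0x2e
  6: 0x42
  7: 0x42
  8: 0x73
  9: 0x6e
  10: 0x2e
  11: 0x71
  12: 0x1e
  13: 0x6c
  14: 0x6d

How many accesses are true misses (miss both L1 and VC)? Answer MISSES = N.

0: 0x6d (blk 27, set 3) → MISS  vc=[]
1: 0x2f (blk 11, set 3) → MISS  vc=[27]
2: 0x1e (blk 7, set 3) → MISS  vc=[27, 11]
3: 0x6d (blk 27, set 3) → VC-HIT  vc=[7, 11]
4: 0x6f (blk 27, set 3) → L1-HIT  vc=[7, 11]
5: 0x2e (blk 11, set 3) → VC-HIT  vc=[7, 27]
6: 0x42 (blk 16, set 0) → MISS  vc=[7, 27]
7: 0x42 (blk 16, set 0) → L1-HIT  vc=[7, 27]
8: 0x73 (blk 28, set 0) → MISS  vc=[7, 27, 16]
9: 0x6e (blk 27, set 3) → VC-HIT  vc=[7, 11, 16]
10: 0x2e (blk 11, set 3) → VC-HIT  vc=[7, 27, 16]
11: 0x71 (blk 28, set 0) → L1-HIT  vc=[7, 27, 16]
12: 0x1e (blk 7, set 3) → VC-HIT  vc=[11, 27, 16]
13: 0x6c (blk 27, set 3) → VC-HIT  vc=[11, 7, 16]
14: 0x6d (blk 27, set 3) → L1-HIT  vc=[11, 7, 16]

MISSES = 5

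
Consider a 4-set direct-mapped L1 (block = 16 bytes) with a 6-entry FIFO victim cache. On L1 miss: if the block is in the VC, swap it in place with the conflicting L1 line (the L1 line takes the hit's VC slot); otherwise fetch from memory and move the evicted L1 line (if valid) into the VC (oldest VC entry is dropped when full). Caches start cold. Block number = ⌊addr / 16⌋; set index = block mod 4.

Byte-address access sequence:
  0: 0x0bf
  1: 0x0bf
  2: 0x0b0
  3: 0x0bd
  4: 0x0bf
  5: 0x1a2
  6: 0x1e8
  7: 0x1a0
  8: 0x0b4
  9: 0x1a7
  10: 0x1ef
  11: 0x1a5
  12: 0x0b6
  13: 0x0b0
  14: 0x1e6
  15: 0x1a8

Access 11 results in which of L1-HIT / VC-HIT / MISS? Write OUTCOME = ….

OUTCOME = VC-HIT

#0 0xbf→b11/s3 MISS; vc=[]
#1 0xbf→b11/s3 L1-HIT; vc=[]
#2 0xb0→b11/s3 L1-HIT; vc=[]
#3 0xbd→b11/s3 L1-HIT; vc=[]
#4 0xbf→b11/s3 L1-HIT; vc=[]
#5 0x1a2→b26/s2 MISS; vc=[]
#6 0x1e8→b30/s2 MISS; vc=[26]
#7 0x1a0→b26/s2 VC-HIT; vc=[30]
#8 0xb4→b11/s3 L1-HIT; vc=[30]
#9 0x1a7→b26/s2 L1-HIT; vc=[30]
#10 0x1ef→b30/s2 VC-HIT; vc=[26]
#11 0x1a5→b26/s2 VC-HIT; vc=[30]
#12 0xb6→b11/s3 L1-HIT; vc=[30]
#13 0xb0→b11/s3 L1-HIT; vc=[30]
#14 0x1e6→b30/s2 VC-HIT; vc=[26]
#15 0x1a8→b26/s2 VC-HIT; vc=[30]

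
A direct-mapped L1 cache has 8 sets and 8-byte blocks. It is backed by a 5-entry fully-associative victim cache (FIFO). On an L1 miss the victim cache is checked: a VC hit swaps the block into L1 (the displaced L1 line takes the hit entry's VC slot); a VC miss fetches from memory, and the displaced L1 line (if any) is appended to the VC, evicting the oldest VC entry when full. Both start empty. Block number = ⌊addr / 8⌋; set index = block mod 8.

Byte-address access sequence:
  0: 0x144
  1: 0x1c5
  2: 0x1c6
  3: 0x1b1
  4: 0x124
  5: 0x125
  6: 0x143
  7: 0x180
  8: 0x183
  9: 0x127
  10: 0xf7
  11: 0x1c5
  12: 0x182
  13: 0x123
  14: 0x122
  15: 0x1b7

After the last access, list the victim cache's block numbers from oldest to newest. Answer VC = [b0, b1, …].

#0 0x144→b40/s0 MISS; vc=[]
#1 0x1c5→b56/s0 MISS; vc=[40]
#2 0x1c6→b56/s0 L1-HIT; vc=[40]
#3 0x1b1→b54/s6 MISS; vc=[40]
#4 0x124→b36/s4 MISS; vc=[40]
#5 0x125→b36/s4 L1-HIT; vc=[40]
#6 0x143→b40/s0 VC-HIT; vc=[56]
#7 0x180→b48/s0 MISS; vc=[56,40]
#8 0x183→b48/s0 L1-HIT; vc=[56,40]
#9 0x127→b36/s4 L1-HIT; vc=[56,40]
#10 0xf7→b30/s6 MISS; vc=[56,40,54]
#11 0x1c5→b56/s0 VC-HIT; vc=[48,40,54]
#12 0x182→b48/s0 VC-HIT; vc=[56,40,54]
#13 0x123→b36/s4 L1-HIT; vc=[56,40,54]
#14 0x122→b36/s4 L1-HIT; vc=[56,40,54]
#15 0x1b7→b54/s6 VC-HIT; vc=[56,40,30]

VC = [56, 40, 30]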